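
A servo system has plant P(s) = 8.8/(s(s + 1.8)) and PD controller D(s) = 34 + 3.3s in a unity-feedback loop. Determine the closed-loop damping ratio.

Forward path: (34 + 3.3s)·8.8/(s(s+1.8)). The closed-loop characteristic equation is s² + (1.8 + 8.8·3.3)s + 8.8·34 = 0.
That is s² + 30.84s + 299.2 = 0, so ω_n = 17.3 rad/s and ζ = 30.84/(2·17.3) = 0.8915.

ζ = 0.891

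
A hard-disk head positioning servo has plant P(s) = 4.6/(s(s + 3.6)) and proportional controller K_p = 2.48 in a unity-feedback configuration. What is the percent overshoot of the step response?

Closed-loop characteristic equation: s² + 3.6s + 11.41 = 0, so ω_n = 3.378 rad/s and ζ = 3.6/(2·3.378) = 0.5329.
%OS = 100·exp(−πζ/√(1−ζ²)) = 100·exp(−π·0.5329/√0.716) = 13.8%.

13.8%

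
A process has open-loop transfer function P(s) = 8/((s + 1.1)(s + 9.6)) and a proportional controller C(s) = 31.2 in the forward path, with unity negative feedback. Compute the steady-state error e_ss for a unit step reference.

The loop is type 0. Static position error constant K_pos = C(0)·P(0) = 31.2·0.7576 = 23.64.
Steady-state error to a unit step: e_ss = 1/(1+K_pos) = 1/24.64 = 0.0406.

0.0406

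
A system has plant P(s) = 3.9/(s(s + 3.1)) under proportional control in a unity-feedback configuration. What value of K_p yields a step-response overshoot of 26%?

From %OS = 100·exp(−πζ/√(1−ζ²)) = 26%, ζ = −ln(0.26)/√(π²+ln²(0.26)) = 0.3941.
Characteristic equation s² + 3.1s + 3.9K_p = 0 gives ζ = 3.1/(2√(3.9K_p)).
Setting ζ = 0.3941: √(3.9K_p) = 3.1/(2·0.3941) = 3.933, so K_p = 15.47/3.9 = 3.97.

K_p = 3.97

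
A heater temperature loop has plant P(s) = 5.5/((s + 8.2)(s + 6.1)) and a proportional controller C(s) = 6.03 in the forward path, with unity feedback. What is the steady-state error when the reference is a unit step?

0.601

The loop is type 0. Static position error constant K_pos = C(0)·P(0) = 6.03·0.11 = 0.663.
Steady-state error to a unit step: e_ss = 1/(1+K_pos) = 1/1.663 = 0.601.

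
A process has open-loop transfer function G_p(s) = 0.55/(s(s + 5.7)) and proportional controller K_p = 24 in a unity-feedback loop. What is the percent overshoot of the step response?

Closed-loop characteristic equation: s² + 5.7s + 13.2 = 0, so ω_n = 3.633 rad/s and ζ = 5.7/(2·3.633) = 0.7844.
%OS = 100·exp(−πζ/√(1−ζ²)) = 100·exp(−π·0.7844/√0.3847) = 1.88%.

1.88%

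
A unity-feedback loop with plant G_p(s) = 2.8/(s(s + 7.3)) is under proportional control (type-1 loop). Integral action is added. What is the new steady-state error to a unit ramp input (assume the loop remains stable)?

The integrator raises the loop to type 2, so K_v → ∞ and e_ss to a ramp is zero.

0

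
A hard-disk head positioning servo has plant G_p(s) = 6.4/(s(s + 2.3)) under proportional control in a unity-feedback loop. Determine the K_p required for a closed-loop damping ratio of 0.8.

K_p = 0.323

Closed-loop characteristic equation: s² + 2.3s + K_p·6.4 = 0.
So ω_n = √(6.4K_p) and 2ζω_n = 2.3, giving ζ = 2.3/(2√(6.4K_p)).
Setting ζ = 0.8: √(6.4K_p) = 2.3/(2·0.8) = 1.437, so K_p = 2.066/6.4 = 0.323.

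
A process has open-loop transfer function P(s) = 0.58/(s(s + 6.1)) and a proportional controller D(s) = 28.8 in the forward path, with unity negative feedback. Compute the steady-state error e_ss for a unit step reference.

The open loop D(s)P(s) has a pole at the origin (type 1), so the static position error constant is infinite and e_ss = 1/(1+∞) = 0.

0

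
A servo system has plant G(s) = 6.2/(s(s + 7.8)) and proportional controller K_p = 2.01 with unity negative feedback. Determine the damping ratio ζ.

With unity feedback the closed-loop characteristic equation is s² + 7.8s + 2.01·6.2 = s² + 7.8s + 12.46 = 0.
Matching s² + 2ζω_n s + ω_n²: ω_n = √12.46 = 3.53 rad/s and 2ζω_n = 7.8, so ζ = 7.8/(2·3.53) = 1.1.

ζ = 1.1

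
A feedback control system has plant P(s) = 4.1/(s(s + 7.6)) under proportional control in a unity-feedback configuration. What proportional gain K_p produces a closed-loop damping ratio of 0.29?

K_p = 41.9

Closed-loop characteristic equation: s² + 7.6s + K_p·4.1 = 0.
So ω_n = √(4.1K_p) and 2ζω_n = 7.6, giving ζ = 7.6/(2√(4.1K_p)).
Setting ζ = 0.29: √(4.1K_p) = 7.6/(2·0.29) = 13.1, so K_p = 171.7/4.1 = 41.9.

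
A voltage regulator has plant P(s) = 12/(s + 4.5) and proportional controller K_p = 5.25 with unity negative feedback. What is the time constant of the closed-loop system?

τ = 0.0148 s

Closed-loop transfer function: T(s) = K_p·P(s)/(1 + K_p·P(s)) = 63/(s + 4.5 + 63) = 63/(s + 67.5).
Time constant τ = 1/67.5 = 0.0148 s.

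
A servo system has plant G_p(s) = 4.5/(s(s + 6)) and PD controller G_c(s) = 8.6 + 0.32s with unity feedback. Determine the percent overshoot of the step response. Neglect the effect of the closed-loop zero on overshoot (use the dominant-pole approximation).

9.6%

Forward path: (8.6 + 0.32s)·4.5/(s(s+6)). The closed-loop characteristic equation is s² + (6 + 4.5·0.32)s + 4.5·8.6 = 0.
That is s² + 7.44s + 38.7 = 0, so ω_n = 6.221 rad/s and ζ = 7.44/(2·6.221) = 0.598.
%OS = 100·exp(−πζ/√(1−ζ²)) = 9.6%.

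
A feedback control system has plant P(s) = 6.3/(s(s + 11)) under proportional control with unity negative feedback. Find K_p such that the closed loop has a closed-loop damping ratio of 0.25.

Closed-loop characteristic equation: s² + 11s + K_p·6.3 = 0.
So ω_n = √(6.3K_p) and 2ζω_n = 11, giving ζ = 11/(2√(6.3K_p)).
Setting ζ = 0.25: √(6.3K_p) = 11/(2·0.25) = 22, so K_p = 484/6.3 = 76.8.

K_p = 76.8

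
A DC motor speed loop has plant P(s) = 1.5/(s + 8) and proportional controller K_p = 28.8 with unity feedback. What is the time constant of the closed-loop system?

Closed-loop transfer function: T(s) = K_p·P(s)/(1 + K_p·P(s)) = 43.2/(s + 8 + 43.2) = 43.2/(s + 51.2).
Time constant τ = 1/51.2 = 0.0195 s.

τ = 0.0195 s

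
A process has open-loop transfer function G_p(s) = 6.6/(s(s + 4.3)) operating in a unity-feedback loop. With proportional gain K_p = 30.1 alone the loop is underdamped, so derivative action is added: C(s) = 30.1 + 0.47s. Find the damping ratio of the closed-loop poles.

ζ = 0.263

Forward path: (30.1 + 0.47s)·6.6/(s(s+4.3)). The closed-loop characteristic equation is s² + (4.3 + 6.6·0.47)s + 6.6·30.1 = 0.
That is s² + 7.402s + 198.7 = 0, so ω_n = 14.09 rad/s and ζ = 7.402/(2·14.09) = 0.2626.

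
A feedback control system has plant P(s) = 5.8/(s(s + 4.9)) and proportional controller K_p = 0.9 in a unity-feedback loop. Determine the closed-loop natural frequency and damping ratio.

1 + K_p·P(s) = 0 gives s² + 4.9s + 5.22 = 0.
So ω_n² = 5.22 ⇒ ω_n = 2.285 rad/s, and ζ = 4.9/(2ω_n) = 1.07.

ω_n = 2.28 rad/s, ζ = 1.07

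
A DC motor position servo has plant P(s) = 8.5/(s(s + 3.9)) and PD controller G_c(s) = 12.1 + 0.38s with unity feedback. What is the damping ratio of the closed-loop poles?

Forward path: (12.1 + 0.38s)·8.5/(s(s+3.9)). The closed-loop characteristic equation is s² + (3.9 + 8.5·0.38)s + 8.5·12.1 = 0.
That is s² + 7.13s + 102.8 = 0, so ω_n = 10.14 rad/s and ζ = 7.13/(2·10.14) = 0.3515.

ζ = 0.352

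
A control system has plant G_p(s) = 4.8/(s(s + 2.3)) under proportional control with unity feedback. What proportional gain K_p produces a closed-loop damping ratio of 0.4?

Closed-loop characteristic equation: s² + 2.3s + K_p·4.8 = 0.
So ω_n = √(4.8K_p) and 2ζω_n = 2.3, giving ζ = 2.3/(2√(4.8K_p)).
Setting ζ = 0.4: √(4.8K_p) = 2.3/(2·0.4) = 2.875, so K_p = 8.266/4.8 = 1.72.

K_p = 1.72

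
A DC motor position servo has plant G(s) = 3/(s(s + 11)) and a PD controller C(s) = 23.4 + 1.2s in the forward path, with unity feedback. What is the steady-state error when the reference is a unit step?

0

The open loop C(s)G(s) has a pole at the origin (type 1), so the static position error constant is infinite and e_ss = 1/(1+∞) = 0.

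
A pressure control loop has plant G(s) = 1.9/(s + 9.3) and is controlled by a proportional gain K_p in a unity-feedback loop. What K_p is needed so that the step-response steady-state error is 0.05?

For a type-0 loop with proportional control, e_ss = 1/(1 + K_p·G(0)).
G(0) = 0.2043. Require 1/(1 + K_p·0.2043) = 0.05, so 1 + 0.2043·K_p = 20.
K_p = (20 − 1)/0.2043 = 93.

K_p = 93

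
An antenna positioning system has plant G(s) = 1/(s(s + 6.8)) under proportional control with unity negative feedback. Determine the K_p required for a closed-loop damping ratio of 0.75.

K_p = 20.6

Closed-loop characteristic equation: s² + 6.8s + K_p·1 = 0.
So ω_n = √(1K_p) and 2ζω_n = 6.8, giving ζ = 6.8/(2√(1K_p)).
Setting ζ = 0.75: √(1K_p) = 6.8/(2·0.75) = 4.533, so K_p = 20.55/1 = 20.6.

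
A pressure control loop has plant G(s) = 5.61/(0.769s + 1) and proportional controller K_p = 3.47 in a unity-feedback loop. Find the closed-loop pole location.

s = -26.61

Closed loop: T(s) = K_p·G/(1+K_p·G) = 19.47/(0.769s + 1 + 19.47), with pole at s = −(1 + 19.47)/0.769 = −26.61.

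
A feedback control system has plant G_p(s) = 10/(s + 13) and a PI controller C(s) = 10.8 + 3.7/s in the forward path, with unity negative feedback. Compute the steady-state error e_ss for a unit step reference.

The open loop C(s)G_p(s) has a pole at the origin (type 1), so the static position error constant is infinite and e_ss = 1/(1+∞) = 0.

0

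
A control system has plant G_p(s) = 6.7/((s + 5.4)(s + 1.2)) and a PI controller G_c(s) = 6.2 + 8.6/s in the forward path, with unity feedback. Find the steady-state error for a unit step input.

0

The open loop G_c(s)G_p(s) has a pole at the origin (type 1), so the static position error constant is infinite and e_ss = 1/(1+∞) = 0.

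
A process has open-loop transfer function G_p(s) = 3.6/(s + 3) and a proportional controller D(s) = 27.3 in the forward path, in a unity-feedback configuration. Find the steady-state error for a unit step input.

The loop is type 0. Static position error constant K_pos = D(0)·G_p(0) = 27.3·1.2 = 32.76.
Steady-state error to a unit step: e_ss = 1/(1+K_pos) = 1/33.76 = 0.0296.

0.0296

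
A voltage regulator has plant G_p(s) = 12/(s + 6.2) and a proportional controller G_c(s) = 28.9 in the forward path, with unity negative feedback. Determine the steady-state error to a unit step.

The loop is type 0. Static position error constant K_pos = G_c(0)·G_p(0) = 28.9·1.935 = 55.94.
Steady-state error to a unit step: e_ss = 1/(1+K_pos) = 1/56.94 = 0.0176.

0.0176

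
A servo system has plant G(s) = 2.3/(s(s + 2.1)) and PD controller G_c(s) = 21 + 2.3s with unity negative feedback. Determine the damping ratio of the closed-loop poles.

ζ = 0.532

Forward path: (21 + 2.3s)·2.3/(s(s+2.1)). The closed-loop characteristic equation is s² + (2.1 + 2.3·2.3)s + 2.3·21 = 0.
That is s² + 7.39s + 48.3 = 0, so ω_n = 6.95 rad/s and ζ = 7.39/(2·6.95) = 0.5317.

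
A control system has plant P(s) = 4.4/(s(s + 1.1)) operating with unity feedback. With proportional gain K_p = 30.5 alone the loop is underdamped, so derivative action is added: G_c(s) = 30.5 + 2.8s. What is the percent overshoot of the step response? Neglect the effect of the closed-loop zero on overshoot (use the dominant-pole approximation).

Forward path: (30.5 + 2.8s)·4.4/(s(s+1.1)). The closed-loop characteristic equation is s² + (1.1 + 4.4·2.8)s + 4.4·30.5 = 0.
That is s² + 13.42s + 134.2 = 0, so ω_n = 11.58 rad/s and ζ = 13.42/(2·11.58) = 0.5792.
%OS = 100·exp(−πζ/√(1−ζ²)) = 10.7%.

10.7%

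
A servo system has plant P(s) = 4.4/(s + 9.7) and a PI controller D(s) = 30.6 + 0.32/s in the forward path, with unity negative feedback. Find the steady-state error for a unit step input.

0

The open loop D(s)P(s) has a pole at the origin (type 1), so the static position error constant is infinite and e_ss = 1/(1+∞) = 0.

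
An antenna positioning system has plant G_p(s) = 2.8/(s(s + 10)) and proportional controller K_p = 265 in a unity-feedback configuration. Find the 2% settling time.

T_s ≈ 0.8 s

Closed-loop characteristic equation: s² + 10s + 742 = 0, so ω_n = 27.24 rad/s and ζ = 10/(2·27.24) = 0.1836.
2% settling time T_s ≈ 4/(ζω_n) = 4/5 = 0.8 s.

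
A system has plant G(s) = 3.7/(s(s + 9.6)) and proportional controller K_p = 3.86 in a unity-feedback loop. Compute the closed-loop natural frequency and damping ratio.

1 + K_p·G(s) = 0 gives s² + 9.6s + 14.28 = 0.
Matching s² + 2ζω_n s + ω_n²: ω_n = √14.28 = 3.779 rad/s and 2ζω_n = 9.6, so ζ = 9.6/(2·3.779) = 1.27.

ω_n = 3.78 rad/s, ζ = 1.27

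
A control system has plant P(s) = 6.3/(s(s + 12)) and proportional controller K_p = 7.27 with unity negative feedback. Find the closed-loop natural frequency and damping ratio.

ω_n = 6.77 rad/s, ζ = 0.887

With unity feedback the closed-loop characteristic equation is s² + 12s + 7.27·6.3 = s² + 12s + 45.8 = 0.
So ω_n² = 45.8 ⇒ ω_n = 6.768 rad/s, and ζ = 12/(2ω_n) = 0.887.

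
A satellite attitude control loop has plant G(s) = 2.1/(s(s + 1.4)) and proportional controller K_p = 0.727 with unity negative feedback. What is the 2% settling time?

T_s ≈ 5.71 s

Closed-loop characteristic equation: s² + 1.4s + 1.527 = 0, so ω_n = 1.236 rad/s and ζ = 1.4/(2·1.236) = 0.5665.
2% settling time T_s ≈ 4/(ζω_n) = 4/0.7 = 5.71 s.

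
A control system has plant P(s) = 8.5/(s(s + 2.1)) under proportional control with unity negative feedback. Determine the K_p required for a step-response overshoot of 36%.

From %OS = 100·exp(−πζ/√(1−ζ²)) = 36%, ζ = −ln(0.36)/√(π²+ln²(0.36)) = 0.3093.
Characteristic equation s² + 2.1s + 8.5K_p = 0 gives ζ = 2.1/(2√(8.5K_p)).
Setting ζ = 0.3093: √(8.5K_p) = 2.1/(2·0.3093) = 3.395, so K_p = 11.53/8.5 = 1.36.

K_p = 1.36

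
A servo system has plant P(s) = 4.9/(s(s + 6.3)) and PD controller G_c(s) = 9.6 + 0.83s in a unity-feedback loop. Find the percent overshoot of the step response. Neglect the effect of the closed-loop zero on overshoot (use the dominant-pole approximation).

2.66%

Forward path: (9.6 + 0.83s)·4.9/(s(s+6.3)). The closed-loop characteristic equation is s² + (6.3 + 4.9·0.83)s + 4.9·9.6 = 0.
That is s² + 10.37s + 47.04 = 0, so ω_n = 6.859 rad/s and ζ = 10.37/(2·6.859) = 0.7558.
%OS = 100·exp(−πζ/√(1−ζ²)) = 2.66%.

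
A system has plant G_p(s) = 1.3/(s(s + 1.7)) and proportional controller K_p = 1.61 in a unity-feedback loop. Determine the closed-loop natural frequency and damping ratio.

The closed-loop denominator is s(s+1.7) + 1.61·1.3 = s² + 1.7s + 2.093.
So ω_n² = 2.093 ⇒ ω_n = 1.447 rad/s, and ζ = 1.7/(2ω_n) = 0.588.

ω_n = 1.45 rad/s, ζ = 0.588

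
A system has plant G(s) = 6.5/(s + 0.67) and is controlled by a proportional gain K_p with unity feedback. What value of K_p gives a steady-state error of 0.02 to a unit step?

The loop is type 0, so e_ss(step) = 1/(1 + K_pos) with K_pos = K_p·G(0).
G(0) = 9.701. Require 1/(1 + K_p·9.701) = 0.02, so 1 + 9.701·K_p = 50.
K_p = (50 − 1)/9.701 = 5.05.

K_p = 5.05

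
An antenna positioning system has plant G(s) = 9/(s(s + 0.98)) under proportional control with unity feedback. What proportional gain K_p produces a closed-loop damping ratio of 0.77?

Closed-loop characteristic equation: s² + 0.98s + K_p·9 = 0.
So ω_n = √(9K_p) and 2ζω_n = 0.98, giving ζ = 0.98/(2√(9K_p)).
Setting ζ = 0.77: √(9K_p) = 0.98/(2·0.77) = 0.6364, so K_p = 0.405/9 = 0.045.

K_p = 0.045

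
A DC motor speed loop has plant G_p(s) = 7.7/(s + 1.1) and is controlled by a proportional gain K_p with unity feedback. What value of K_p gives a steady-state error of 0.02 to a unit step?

Steady-state error for a unit step on this type-0 loop is 1/(1 + K_p·G_p(0)).
G_p(0) = 7. Require 1/(1 + K_p·7) = 0.02, so 1 + 7·K_p = 50.
K_p = (50 − 1)/7 = 7.

K_p = 7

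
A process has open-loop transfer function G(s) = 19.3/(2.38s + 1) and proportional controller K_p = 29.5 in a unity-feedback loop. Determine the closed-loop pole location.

s = -239.6

Closed loop: T(s) = K_p·G/(1+K_p·G) = 569.4/(2.38s + 1 + 569.4), with pole at s = −(1 + 569.4)/2.38 = −239.6.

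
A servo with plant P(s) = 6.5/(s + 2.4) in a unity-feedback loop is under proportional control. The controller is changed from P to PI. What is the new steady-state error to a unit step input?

Adding integral action puts a pole at s = 0 in the forward path, raising the system type to 1; a type-1 loop has zero steady-state error to a step.

0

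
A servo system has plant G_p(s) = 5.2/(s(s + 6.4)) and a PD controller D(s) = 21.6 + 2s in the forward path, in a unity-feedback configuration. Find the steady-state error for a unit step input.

0

The open loop D(s)G_p(s) has a pole at the origin (type 1), so the static position error constant is infinite and e_ss = 1/(1+∞) = 0.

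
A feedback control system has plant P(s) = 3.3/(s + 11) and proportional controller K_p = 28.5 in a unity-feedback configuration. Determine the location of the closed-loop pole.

s = -105

Closed-loop transfer function: T(s) = K_p·P(s)/(1 + K_p·P(s)) = 94.05/(s + 11 + 94.05) = 94.05/(s + 105).
The closed-loop pole is at s = −105.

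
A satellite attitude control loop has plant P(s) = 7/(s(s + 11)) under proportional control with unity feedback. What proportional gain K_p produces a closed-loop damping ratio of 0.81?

Closed-loop characteristic equation: s² + 11s + K_p·7 = 0.
So ω_n = √(7K_p) and 2ζω_n = 11, giving ζ = 11/(2√(7K_p)).
Setting ζ = 0.81: √(7K_p) = 11/(2·0.81) = 6.79, so K_p = 46.11/7 = 6.59.

K_p = 6.59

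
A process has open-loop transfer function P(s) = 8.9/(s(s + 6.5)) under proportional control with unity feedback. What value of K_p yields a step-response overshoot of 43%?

K_p = 17.6

From %OS = 100·exp(−πζ/√(1−ζ²)) = 43%, ζ = −ln(0.43)/√(π²+ln²(0.43)) = 0.2594.
Characteristic equation s² + 6.5s + 8.9K_p = 0 gives ζ = 6.5/(2√(8.9K_p)).
Setting ζ = 0.2594: √(8.9K_p) = 6.5/(2·0.2594) = 12.53, so K_p = 156.9/8.9 = 17.6.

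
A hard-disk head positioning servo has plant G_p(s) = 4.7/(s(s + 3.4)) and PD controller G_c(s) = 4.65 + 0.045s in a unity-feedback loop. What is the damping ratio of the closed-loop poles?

ζ = 0.386

Forward path: (4.65 + 0.045s)·4.7/(s(s+3.4)). The closed-loop characteristic equation is s² + (3.4 + 4.7·0.045)s + 4.7·4.65 = 0.
That is s² + 3.611s + 21.86 = 0, so ω_n = 4.675 rad/s and ζ = 3.611/(2·4.675) = 0.3863.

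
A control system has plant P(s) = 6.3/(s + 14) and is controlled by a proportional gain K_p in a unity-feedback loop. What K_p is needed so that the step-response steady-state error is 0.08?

K_p = 25.6

The loop is type 0, so e_ss(step) = 1/(1 + K_pos) with K_pos = K_p·P(0).
P(0) = 0.45. Require 1/(1 + K_p·0.45) = 0.08, so 1 + 0.45·K_p = 12.5.
K_p = (12.5 − 1)/0.45 = 25.6.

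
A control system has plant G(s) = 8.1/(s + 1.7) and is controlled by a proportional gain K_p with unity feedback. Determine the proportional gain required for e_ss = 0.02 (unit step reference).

The loop is type 0, so e_ss(step) = 1/(1 + K_pos) with K_pos = K_p·G(0).
G(0) = 4.765. Require 1/(1 + K_p·4.765) = 0.02, so 1 + 4.765·K_p = 50.
K_p = (50 − 1)/4.765 = 10.3.

K_p = 10.3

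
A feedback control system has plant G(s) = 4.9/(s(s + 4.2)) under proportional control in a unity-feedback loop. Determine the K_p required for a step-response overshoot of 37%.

K_p = 9.89

From %OS = 100·exp(−πζ/√(1−ζ²)) = 37%, ζ = −ln(0.37)/√(π²+ln²(0.37)) = 0.3017.
Characteristic equation s² + 4.2s + 4.9K_p = 0 gives ζ = 4.2/(2√(4.9K_p)).
Setting ζ = 0.3017: √(4.9K_p) = 4.2/(2·0.3017) = 6.96, so K_p = 48.44/4.9 = 9.89.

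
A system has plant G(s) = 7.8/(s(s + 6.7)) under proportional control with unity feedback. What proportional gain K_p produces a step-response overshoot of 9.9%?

From %OS = 100·exp(−πζ/√(1−ζ²)) = 9.9%, ζ = −ln(0.099)/√(π²+ln²(0.099)) = 0.5928.
Characteristic equation s² + 6.7s + 7.8K_p = 0 gives ζ = 6.7/(2√(7.8K_p)).
Setting ζ = 0.5928: √(7.8K_p) = 6.7/(2·0.5928) = 5.651, so K_p = 31.93/7.8 = 4.09.

K_p = 4.09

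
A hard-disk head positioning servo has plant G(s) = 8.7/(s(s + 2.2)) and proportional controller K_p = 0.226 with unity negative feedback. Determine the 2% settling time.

T_s ≈ 3.64 s

From 1 + K_pG(s) = 0: s² + 2.2s + 1.966 = 0 ⇒ ω_n = 1.402, ζ = 0.7845.
2% settling time T_s ≈ 4/(ζω_n) = 4/1.1 = 3.64 s.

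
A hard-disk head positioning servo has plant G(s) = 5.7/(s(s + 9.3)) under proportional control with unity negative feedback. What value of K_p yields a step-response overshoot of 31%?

K_p = 31.1

From %OS = 100·exp(−πζ/√(1−ζ²)) = 31%, ζ = −ln(0.31)/√(π²+ln²(0.31)) = 0.3493.
Characteristic equation s² + 9.3s + 5.7K_p = 0 gives ζ = 9.3/(2√(5.7K_p)).
Setting ζ = 0.3493: √(5.7K_p) = 9.3/(2·0.3493) = 13.31, so K_p = 177.2/5.7 = 31.1.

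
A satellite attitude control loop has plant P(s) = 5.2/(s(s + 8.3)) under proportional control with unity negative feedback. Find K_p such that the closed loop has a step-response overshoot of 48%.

From %OS = 100·exp(−πζ/√(1−ζ²)) = 48%, ζ = −ln(0.48)/√(π²+ln²(0.48)) = 0.2275.
Characteristic equation s² + 8.3s + 5.2K_p = 0 gives ζ = 8.3/(2√(5.2K_p)).
Setting ζ = 0.2275: √(5.2K_p) = 8.3/(2·0.2275) = 18.24, so K_p = 332.8/5.2 = 64.

K_p = 64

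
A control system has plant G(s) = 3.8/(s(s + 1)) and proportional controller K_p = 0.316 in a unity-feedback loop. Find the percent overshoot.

20%

From 1 + K_pG(s) = 0: s² + 1s + 1.201 = 0 ⇒ ω_n = 1.096, ζ = 0.4563.
%OS = 100·exp(−πζ/√(1−ζ²)) = 100·exp(−π·0.4563/√0.7918) = 20%.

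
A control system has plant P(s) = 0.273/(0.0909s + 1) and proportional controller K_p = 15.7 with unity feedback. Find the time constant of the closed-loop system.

Closed loop: T(s) = K_p·P/(1+K_p·P) = 4.286/(0.0909s + 1 + 4.286), with pole at s = −(1 + 4.286)/0.0909 = −58.15.
Closed-loop time constant τ = 1/58.15 = 0.0172 s.

τ = 0.0172 s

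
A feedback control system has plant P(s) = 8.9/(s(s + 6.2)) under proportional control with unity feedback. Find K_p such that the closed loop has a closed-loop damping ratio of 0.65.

Closed-loop characteristic equation: s² + 6.2s + K_p·8.9 = 0.
So ω_n = √(8.9K_p) and 2ζω_n = 6.2, giving ζ = 6.2/(2√(8.9K_p)).
Setting ζ = 0.65: √(8.9K_p) = 6.2/(2·0.65) = 4.769, so K_p = 22.75/8.9 = 2.56.

K_p = 2.56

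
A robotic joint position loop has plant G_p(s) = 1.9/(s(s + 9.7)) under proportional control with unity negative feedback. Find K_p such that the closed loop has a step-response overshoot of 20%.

K_p = 59.6

From %OS = 100·exp(−πζ/√(1−ζ²)) = 20%, ζ = −ln(0.2)/√(π²+ln²(0.2)) = 0.4559.
Characteristic equation s² + 9.7s + 1.9K_p = 0 gives ζ = 9.7/(2√(1.9K_p)).
Setting ζ = 0.4559: √(1.9K_p) = 9.7/(2·0.4559) = 10.64, so K_p = 113.1/1.9 = 59.6.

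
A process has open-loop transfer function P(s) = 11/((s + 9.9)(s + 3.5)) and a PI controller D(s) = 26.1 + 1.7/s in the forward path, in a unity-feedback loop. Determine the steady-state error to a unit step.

0

The open loop D(s)P(s) has a pole at the origin (type 1), so the static position error constant is infinite and e_ss = 1/(1+∞) = 0.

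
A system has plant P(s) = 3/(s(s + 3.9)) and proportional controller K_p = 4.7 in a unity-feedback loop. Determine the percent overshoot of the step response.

Closed-loop characteristic equation: s² + 3.9s + 14.1 = 0, so ω_n = 3.755 rad/s and ζ = 3.9/(2·3.755) = 0.5193.
%OS = 100·exp(−πζ/√(1−ζ²)) = 100·exp(−π·0.5193/√0.7303) = 14.8%.

14.8%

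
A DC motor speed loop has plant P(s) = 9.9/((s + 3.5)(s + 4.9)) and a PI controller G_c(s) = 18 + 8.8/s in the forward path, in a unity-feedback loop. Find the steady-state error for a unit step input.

0

The open loop G_c(s)P(s) has a pole at the origin (type 1), so the static position error constant is infinite and e_ss = 1/(1+∞) = 0.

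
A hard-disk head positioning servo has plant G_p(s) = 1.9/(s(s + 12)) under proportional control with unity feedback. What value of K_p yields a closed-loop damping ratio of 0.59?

K_p = 54.4

Closed-loop characteristic equation: s² + 12s + K_p·1.9 = 0.
So ω_n = √(1.9K_p) and 2ζω_n = 12, giving ζ = 12/(2√(1.9K_p)).
Setting ζ = 0.59: √(1.9K_p) = 12/(2·0.59) = 10.17, so K_p = 103.4/1.9 = 54.4.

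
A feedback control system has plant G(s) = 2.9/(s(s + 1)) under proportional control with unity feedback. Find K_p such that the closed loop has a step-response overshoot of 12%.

K_p = 0.275

From %OS = 100·exp(−πζ/√(1−ζ²)) = 12%, ζ = −ln(0.12)/√(π²+ln²(0.12)) = 0.5594.
Characteristic equation s² + 1s + 2.9K_p = 0 gives ζ = 1/(2√(2.9K_p)).
Setting ζ = 0.5594: √(2.9K_p) = 1/(2·0.5594) = 0.8938, so K_p = 0.7989/2.9 = 0.275.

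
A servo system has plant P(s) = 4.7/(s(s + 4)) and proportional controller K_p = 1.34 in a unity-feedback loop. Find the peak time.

T_p = 2.07 s

The closed-loop denominator s² + 4s + 6.298 gives ω_n = √6.298 = 2.51 and ζ = 4/(2ω_n) = 0.7969.
Damped frequency ω_d = ω_n√(1−ζ²) = 1.516 rad/s, so peak time T_p = π/ω_d = 2.07 s.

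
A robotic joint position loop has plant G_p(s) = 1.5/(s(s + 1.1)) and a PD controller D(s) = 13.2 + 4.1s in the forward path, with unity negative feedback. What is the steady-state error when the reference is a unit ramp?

0.0556

The loop has one pole at the origin (type 1). Velocity error constant K_v = lim_{s→0} s·D(s)G_p(s) = 13.2·1.5/1.1 = 18.
Steady-state error to a unit ramp: e_ss = 1/K_v = 0.0556.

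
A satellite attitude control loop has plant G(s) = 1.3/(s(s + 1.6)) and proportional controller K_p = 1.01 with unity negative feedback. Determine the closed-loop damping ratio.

1 + K_p·G(s) = 0 gives s² + 1.6s + 1.313 = 0.
Matching s² + 2ζω_n s + ω_n²: ω_n = √1.313 = 1.146 rad/s and 2ζω_n = 1.6, so ζ = 1.6/(2·1.146) = 0.698.

ζ = 0.698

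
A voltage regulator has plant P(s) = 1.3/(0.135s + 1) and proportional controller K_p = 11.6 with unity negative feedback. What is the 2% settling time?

T_s ≈ 0.0336 s

Closed loop: T(s) = K_p·P/(1+K_p·P) = 15.08/(0.135s + 1 + 15.08), with pole at s = −(1 + 15.08)/0.135 = −119.1.
τ = 1/119.1 = 0.008396 s, so 2% settling time ≈ 4τ = 0.0336 s.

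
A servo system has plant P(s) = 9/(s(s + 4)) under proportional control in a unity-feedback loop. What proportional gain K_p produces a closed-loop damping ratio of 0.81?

K_p = 0.677

Closed-loop characteristic equation: s² + 4s + K_p·9 = 0.
So ω_n = √(9K_p) and 2ζω_n = 4, giving ζ = 4/(2√(9K_p)).
Setting ζ = 0.81: √(9K_p) = 4/(2·0.81) = 2.469, so K_p = 6.097/9 = 0.677.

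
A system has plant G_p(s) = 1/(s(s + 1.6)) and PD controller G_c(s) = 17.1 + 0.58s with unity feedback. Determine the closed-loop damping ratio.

ζ = 0.264

Forward path: (17.1 + 0.58s)·1/(s(s+1.6)). The closed-loop characteristic equation is s² + (1.6 + 1·0.58)s + 1·17.1 = 0.
That is s² + 2.18s + 17.1 = 0, so ω_n = 4.135 rad/s and ζ = 2.18/(2·4.135) = 0.2636.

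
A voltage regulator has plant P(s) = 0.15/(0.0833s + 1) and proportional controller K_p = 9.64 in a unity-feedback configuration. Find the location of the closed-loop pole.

s = -29.36

Closed loop: T(s) = K_p·P/(1+K_p·P) = 1.446/(0.0833s + 1 + 1.446), with pole at s = −(1 + 1.446)/0.0833 = −29.36.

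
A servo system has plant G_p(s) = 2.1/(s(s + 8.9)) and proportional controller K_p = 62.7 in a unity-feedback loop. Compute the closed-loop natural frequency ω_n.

With unity feedback the closed-loop characteristic equation is s² + 8.9s + 62.7·2.1 = s² + 8.9s + 131.7 = 0.
Matching s² + 2ζω_n s + ω_n²: ω_n = √131.7 = 11.47 rad/s and 2ζω_n = 8.9, so ζ = 8.9/(2·11.47) = 0.388.

ω_n = 11.5 rad/s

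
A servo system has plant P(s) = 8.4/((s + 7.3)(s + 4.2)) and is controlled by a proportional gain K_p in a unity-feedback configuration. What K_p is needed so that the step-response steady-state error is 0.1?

K_p = 32.9

For a type-0 loop with proportional control, e_ss = 1/(1 + K_p·P(0)).
P(0) = 0.274. Require 1/(1 + K_p·0.274) = 0.1, so 1 + 0.274·K_p = 10.
K_p = (10 − 1)/0.274 = 32.9.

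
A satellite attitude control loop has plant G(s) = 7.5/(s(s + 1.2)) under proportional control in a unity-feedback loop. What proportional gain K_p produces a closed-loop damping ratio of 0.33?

K_p = 0.441

Closed-loop characteristic equation: s² + 1.2s + K_p·7.5 = 0.
So ω_n = √(7.5K_p) and 2ζω_n = 1.2, giving ζ = 1.2/(2√(7.5K_p)).
Setting ζ = 0.33: √(7.5K_p) = 1.2/(2·0.33) = 1.818, so K_p = 3.306/7.5 = 0.441.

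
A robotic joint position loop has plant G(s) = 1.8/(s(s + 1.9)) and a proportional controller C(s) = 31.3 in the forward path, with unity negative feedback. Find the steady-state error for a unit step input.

0

The open loop C(s)G(s) has a pole at the origin (type 1), so the static position error constant is infinite and e_ss = 1/(1+∞) = 0.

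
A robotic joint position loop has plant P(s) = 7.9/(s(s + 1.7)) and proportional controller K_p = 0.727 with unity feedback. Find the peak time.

From 1 + K_pP(s) = 0: s² + 1.7s + 5.743 = 0 ⇒ ω_n = 2.397, ζ = 0.3547.
Damped frequency ω_d = ω_n√(1−ζ²) = 2.241 rad/s, so peak time T_p = π/ω_d = 1.4 s.

T_p = 1.4 s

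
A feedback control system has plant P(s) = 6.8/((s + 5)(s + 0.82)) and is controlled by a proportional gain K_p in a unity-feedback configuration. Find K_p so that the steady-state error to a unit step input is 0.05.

K_p = 11.5

For a type-0 loop with proportional control, e_ss = 1/(1 + K_p·P(0)).
P(0) = 1.659. Require 1/(1 + K_p·1.659) = 0.05, so 1 + 1.659·K_p = 20.
K_p = (20 − 1)/1.659 = 11.5.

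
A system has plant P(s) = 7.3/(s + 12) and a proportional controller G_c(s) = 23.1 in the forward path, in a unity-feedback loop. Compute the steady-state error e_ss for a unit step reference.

The loop is type 0. Static position error constant K_pos = G_c(0)·P(0) = 23.1·0.6083 = 14.05.
Steady-state error to a unit step: e_ss = 1/(1+K_pos) = 1/15.05 = 0.0664.

0.0664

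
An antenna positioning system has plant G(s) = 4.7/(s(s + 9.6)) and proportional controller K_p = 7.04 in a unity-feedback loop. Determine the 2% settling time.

Closed-loop characteristic equation: s² + 9.6s + 33.09 = 0, so ω_n = 5.752 rad/s and ζ = 9.6/(2·5.752) = 0.8345.
2% settling time T_s ≈ 4/(ζω_n) = 4/4.8 = 0.833 s.

T_s ≈ 0.833 s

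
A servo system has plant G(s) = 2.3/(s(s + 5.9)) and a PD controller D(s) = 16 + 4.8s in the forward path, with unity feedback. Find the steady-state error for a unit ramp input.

0.16

The loop has one pole at the origin (type 1). Velocity error constant K_v = lim_{s→0} s·D(s)G(s) = 16·2.3/5.9 = 6.237.
Steady-state error to a unit ramp: e_ss = 1/K_v = 0.16.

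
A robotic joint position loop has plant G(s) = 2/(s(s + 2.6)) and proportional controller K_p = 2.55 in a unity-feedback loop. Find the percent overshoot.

11%

The closed-loop denominator s² + 2.6s + 5.1 gives ω_n = √5.1 = 2.258 and ζ = 2.6/(2ω_n) = 0.5756.
%OS = 100·exp(−πζ/√(1−ζ²)) = 100·exp(−π·0.5756/√0.6686) = 11%.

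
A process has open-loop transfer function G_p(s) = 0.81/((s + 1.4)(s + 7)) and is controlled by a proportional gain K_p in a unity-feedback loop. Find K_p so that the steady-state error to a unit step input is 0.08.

K_p = 139

The loop is type 0, so e_ss(step) = 1/(1 + K_pos) with K_pos = K_p·G_p(0).
G_p(0) = 0.08265. Require 1/(1 + K_p·0.08265) = 0.08, so 1 + 0.08265·K_p = 12.5.
K_p = (12.5 − 1)/0.08265 = 139.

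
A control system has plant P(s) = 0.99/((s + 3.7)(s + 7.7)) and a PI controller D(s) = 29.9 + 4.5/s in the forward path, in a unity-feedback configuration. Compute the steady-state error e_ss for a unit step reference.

0

The open loop D(s)P(s) has a pole at the origin (type 1), so the static position error constant is infinite and e_ss = 1/(1+∞) = 0.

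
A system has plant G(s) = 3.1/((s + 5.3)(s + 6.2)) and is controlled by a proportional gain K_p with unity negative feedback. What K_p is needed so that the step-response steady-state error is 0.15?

K_p = 60.1

Steady-state error for a unit step on this type-0 loop is 1/(1 + K_p·G(0)).
G(0) = 0.09434. Require 1/(1 + K_p·0.09434) = 0.15, so 1 + 0.09434·K_p = 6.667.
K_p = (6.667 − 1)/0.09434 = 60.1.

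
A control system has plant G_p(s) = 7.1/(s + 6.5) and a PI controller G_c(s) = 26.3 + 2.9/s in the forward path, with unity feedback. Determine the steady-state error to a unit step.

0

The open loop G_c(s)G_p(s) has a pole at the origin (type 1), so the static position error constant is infinite and e_ss = 1/(1+∞) = 0.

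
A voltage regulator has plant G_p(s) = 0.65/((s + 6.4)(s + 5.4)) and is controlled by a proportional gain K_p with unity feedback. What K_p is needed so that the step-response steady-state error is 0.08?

For a type-0 loop with proportional control, e_ss = 1/(1 + K_p·G_p(0)).
G_p(0) = 0.01881. Require 1/(1 + K_p·0.01881) = 0.08, so 1 + 0.01881·K_p = 12.5.
K_p = (12.5 − 1)/0.01881 = 611.

K_p = 611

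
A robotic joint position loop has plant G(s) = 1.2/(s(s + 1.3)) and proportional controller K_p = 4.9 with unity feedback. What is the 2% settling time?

From 1 + K_pG(s) = 0: s² + 1.3s + 5.88 = 0 ⇒ ω_n = 2.425, ζ = 0.2681.
2% settling time T_s ≈ 4/(ζω_n) = 4/0.65 = 6.15 s.

T_s ≈ 6.15 s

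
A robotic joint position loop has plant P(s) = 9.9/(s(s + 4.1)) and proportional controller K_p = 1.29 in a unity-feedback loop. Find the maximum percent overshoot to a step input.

The closed-loop denominator s² + 4.1s + 12.77 gives ω_n = √12.77 = 3.574 and ζ = 4.1/(2ω_n) = 0.5736.
%OS = 100·exp(−πζ/√(1−ζ²)) = 100·exp(−π·0.5736/√0.6709) = 11.1%.

11.1%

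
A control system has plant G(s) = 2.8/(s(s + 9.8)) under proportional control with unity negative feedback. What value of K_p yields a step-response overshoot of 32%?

K_p = 73.8

From %OS = 100·exp(−πζ/√(1−ζ²)) = 32%, ζ = −ln(0.32)/√(π²+ln²(0.32)) = 0.341.
Characteristic equation s² + 9.8s + 2.8K_p = 0 gives ζ = 9.8/(2√(2.8K_p)).
Setting ζ = 0.341: √(2.8K_p) = 9.8/(2·0.341) = 14.37, so K_p = 206.5/2.8 = 73.8.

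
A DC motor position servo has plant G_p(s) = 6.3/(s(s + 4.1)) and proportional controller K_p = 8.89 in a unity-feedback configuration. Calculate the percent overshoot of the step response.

Closed-loop characteristic equation: s² + 4.1s + 56.01 = 0, so ω_n = 7.484 rad/s and ζ = 4.1/(2·7.484) = 0.2739.
%OS = 100·exp(−πζ/√(1−ζ²)) = 100·exp(−π·0.2739/√0.925) = 40.9%.

40.9%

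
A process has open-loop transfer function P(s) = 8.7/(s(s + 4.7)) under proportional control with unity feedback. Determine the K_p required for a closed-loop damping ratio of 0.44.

Closed-loop characteristic equation: s² + 4.7s + K_p·8.7 = 0.
So ω_n = √(8.7K_p) and 2ζω_n = 4.7, giving ζ = 4.7/(2√(8.7K_p)).
Setting ζ = 0.44: √(8.7K_p) = 4.7/(2·0.44) = 5.341, so K_p = 28.53/8.7 = 3.28.

K_p = 3.28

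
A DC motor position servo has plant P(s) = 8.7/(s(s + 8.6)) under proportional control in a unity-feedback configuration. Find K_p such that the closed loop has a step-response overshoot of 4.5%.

K_p = 4.31

From %OS = 100·exp(−πζ/√(1−ζ²)) = 4.5%, ζ = −ln(0.045)/√(π²+ln²(0.045)) = 0.7025.
Characteristic equation s² + 8.6s + 8.7K_p = 0 gives ζ = 8.6/(2√(8.7K_p)).
Setting ζ = 0.7025: √(8.7K_p) = 8.6/(2·0.7025) = 6.121, so K_p = 37.47/8.7 = 4.31.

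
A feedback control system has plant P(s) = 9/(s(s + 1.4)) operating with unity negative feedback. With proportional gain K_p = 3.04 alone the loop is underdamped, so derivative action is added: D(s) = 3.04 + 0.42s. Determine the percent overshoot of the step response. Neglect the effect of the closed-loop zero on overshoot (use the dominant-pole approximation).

Forward path: (3.04 + 0.42s)·9/(s(s+1.4)). The closed-loop characteristic equation is s² + (1.4 + 9·0.42)s + 9·3.04 = 0.
That is s² + 5.18s + 27.36 = 0, so ω_n = 5.231 rad/s and ζ = 5.18/(2·5.231) = 0.4952.
%OS = 100·exp(−πζ/√(1−ζ²)) = 16.7%.

16.7%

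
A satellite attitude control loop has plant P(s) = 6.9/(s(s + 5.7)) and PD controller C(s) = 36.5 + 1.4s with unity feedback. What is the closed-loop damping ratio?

ζ = 0.484

Forward path: (36.5 + 1.4s)·6.9/(s(s+5.7)). The closed-loop characteristic equation is s² + (5.7 + 6.9·1.4)s + 6.9·36.5 = 0.
That is s² + 15.36s + 251.9 = 0, so ω_n = 15.87 rad/s and ζ = 15.36/(2·15.87) = 0.4839.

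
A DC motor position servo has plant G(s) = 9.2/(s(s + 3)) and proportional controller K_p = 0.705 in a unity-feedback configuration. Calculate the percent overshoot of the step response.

10.1%

The closed-loop denominator s² + 3s + 6.486 gives ω_n = √6.486 = 2.547 and ζ = 3/(2ω_n) = 0.589.
%OS = 100·exp(−πζ/√(1−ζ²)) = 100·exp(−π·0.589/√0.6531) = 10.1%.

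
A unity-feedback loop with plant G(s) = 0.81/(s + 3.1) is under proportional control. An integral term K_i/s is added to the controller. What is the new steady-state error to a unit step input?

The integrator makes K_pos = lim_{s→0} C(s)G(s) infinite, so e_ss = 1/(1+K_pos) = 0.

0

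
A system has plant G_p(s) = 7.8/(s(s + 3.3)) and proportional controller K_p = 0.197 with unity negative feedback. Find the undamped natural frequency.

With unity feedback the closed-loop characteristic equation is s² + 3.3s + 0.197·7.8 = s² + 3.3s + 1.537 = 0.
Matching s² + 2ζω_n s + ω_n²: ω_n = √1.537 = 1.24 rad/s and 2ζω_n = 3.3, so ζ = 3.3/(2·1.24) = 1.33.

ω_n = 1.24 rad/s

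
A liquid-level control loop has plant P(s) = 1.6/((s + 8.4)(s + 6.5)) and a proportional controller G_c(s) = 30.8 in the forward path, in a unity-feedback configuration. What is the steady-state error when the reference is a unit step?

0.526

The loop is type 0. Static position error constant K_pos = G_c(0)·P(0) = 30.8·0.0293 = 0.9026.
Steady-state error to a unit step: e_ss = 1/(1+K_pos) = 1/1.903 = 0.526.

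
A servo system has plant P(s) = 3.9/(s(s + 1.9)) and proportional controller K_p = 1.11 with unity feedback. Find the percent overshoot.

Closed-loop characteristic equation: s² + 1.9s + 4.329 = 0, so ω_n = 2.081 rad/s and ζ = 1.9/(2·2.081) = 0.4566.
%OS = 100·exp(−πζ/√(1−ζ²)) = 100·exp(−π·0.4566/√0.7915) = 19.9%.

19.9%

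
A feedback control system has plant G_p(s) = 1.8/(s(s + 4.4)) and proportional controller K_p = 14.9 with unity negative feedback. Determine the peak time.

T_p = 0.67 s

Closed-loop characteristic equation: s² + 4.4s + 26.82 = 0, so ω_n = 5.179 rad/s and ζ = 4.4/(2·5.179) = 0.4248.
Damped frequency ω_d = ω_n√(1−ζ²) = 4.688 rad/s, so peak time T_p = π/ω_d = 0.67 s.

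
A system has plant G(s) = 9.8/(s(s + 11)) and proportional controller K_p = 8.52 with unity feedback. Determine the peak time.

T_p = 0.431 s

Closed-loop characteristic equation: s² + 11s + 83.5 = 0, so ω_n = 9.138 rad/s and ζ = 11/(2·9.138) = 0.6019.
Damped frequency ω_d = ω_n√(1−ζ²) = 7.297 rad/s, so peak time T_p = π/ω_d = 0.431 s.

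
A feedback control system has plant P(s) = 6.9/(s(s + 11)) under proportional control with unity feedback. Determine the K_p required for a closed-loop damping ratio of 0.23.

K_p = 82.9

Closed-loop characteristic equation: s² + 11s + K_p·6.9 = 0.
So ω_n = √(6.9K_p) and 2ζω_n = 11, giving ζ = 11/(2√(6.9K_p)).
Setting ζ = 0.23: √(6.9K_p) = 11/(2·0.23) = 23.91, so K_p = 571.8/6.9 = 82.9.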